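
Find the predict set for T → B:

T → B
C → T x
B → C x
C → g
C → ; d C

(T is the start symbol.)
PREDICT(T → B) = (FIRST(RHS) \ {ε}) ∪ (FOLLOW(T) if ε ∈ FIRST(RHS), i.e. RHS ⇒* ε)
FIRST(B) = { ';', 'g' }
FIRST(B) = { ';', 'g' }
ε ∉ FIRST(B), so FOLLOW(T) is not added.
PREDICT(T → B) = { ';', 'g' }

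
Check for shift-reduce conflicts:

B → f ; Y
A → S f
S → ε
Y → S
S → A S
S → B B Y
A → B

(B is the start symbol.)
Augment with B' → B and build the canonical LR(0) collection (I0 = CLOSURE({[B' → . B]}), then GOTO on every symbol after a dot until no new states appear). It has 12 states:
  I0: { [B → . f ; Y], [B' → . B] }  — shift
  I1: { [B' → B .] }  — accept
  I2: { [B → f . ; Y] }  — shift
  I3: { [A → . B], [A → . S f], [B → . f ; Y], [B → f ; . Y], [S → . A S], [S → . B B Y], [S → .], [Y → . S] }  — shift, reduce
  I4: { [A → . B], [A → . S f], [B → . f ; Y], [S → . A S], [S → . B B Y], [S → .], [S → A . S] }  — shift, reduce
  I5: { [A → B .], [B → . f ; Y], [S → B . B Y] }  — shift, reduce
  I6: { [A → S . f], [Y → S .] }  — shift, reduce
  I7: { [B → f ; Y .] }  — reduce
  I8: { [A → S f .] }  — reduce
  I9: { [A → . B], [A → . S f], [B → . f ; Y], [S → . A S], [S → . B B Y], [S → .], [S → B B . Y], [Y → . S] }  — shift, reduce
  I10: { [S → B B Y .] }  — reduce
  I11: { [A → S . f], [S → A S .] }  — shift, reduce

I3 contains reduce item [S → .] and shift item [B → . f ; Y] — shift-reduce conflict.
I4 contains reduce item [S → .] and shift item [B → . f ; Y] — shift-reduce conflict.
I5 contains reduce item [A → B .] and shift item [B → . f ; Y] — shift-reduce conflict.
I6 contains reduce item [Y → S .] and shift item [A → S . f] — shift-reduce conflict.
I9 contains reduce item [S → .] and shift item [B → . f ; Y] — shift-reduce conflict.
I11 contains reduce item [S → A S .] and shift item [A → S . f] — shift-reduce conflict.

Answer: Yes — I3: [S → .] vs [B → . f ; Y]; I4: [S → .] vs [B → . f ; Y]; I5: [A → B .] vs [B → . f ; Y]; I6: [Y → S .] vs [A → S . f]; I9: [S → .] vs [B → . f ; Y]; I11: [S → A S .] vs [A → S . f]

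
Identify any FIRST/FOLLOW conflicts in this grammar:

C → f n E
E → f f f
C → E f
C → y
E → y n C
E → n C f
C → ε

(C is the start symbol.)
Yes. C → f n E with FOLLOW(C) on { 'f' }; C → E f with FOLLOW(C) on { 'f' }

A FIRST/FOLLOW conflict occurs when a non-terminal N has a nullable alternative N → β (β ⇒* ε) and another alternative N → α with FIRST(α) ∩ FOLLOW(N) ≠ ∅: on such a lookahead the parser cannot decide between expanding α and letting N vanish via β.

Nullable non-terminals: C.
FIRST sets used below: FIRST(E) = { 'f', 'n', 'y' }

C: nullable alternative(s) C → ε; FOLLOW(C) = { $, 'f' }
  C → f n E: FIRST \ {ε} = { 'f' } — overlaps FOLLOW(C) on { 'f' }: CONFLICT
  C → E f: FIRST \ {ε} = { 'f', 'n', 'y' } — overlaps FOLLOW(C) on { 'f' }: CONFLICT
  C → y: FIRST \ {ε} = { 'y' } — disjoint from FOLLOW(C)
  C → ε: FIRST \ {ε} = { } — this is the only nullable alternative, skip

E has no nullable alternative, so no FIRST/FOLLOW check is needed there.

So the grammar has 2 FIRST/FOLLOW conflicts (marked CONFLICT above).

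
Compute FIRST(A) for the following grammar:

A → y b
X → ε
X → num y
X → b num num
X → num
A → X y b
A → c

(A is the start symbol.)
To compute FIRST(A), examine every production with A on the left-hand side, reading each right-hand side left to right until a non-nullable symbol is reached.

FIRST sets of the other non-terminals involved (by the same procedure, iterated to a fixed point):
  FIRST(X) = { 'b', 'num', ε }

From A → y b:
  - y is a terminal: add 'y' and stop
From A → X y b:
  - X is a non-terminal: add FIRST(X) \ {ε} = { 'b', 'num' }
    X is nullable, so continue to the next symbol
  - y is a terminal: add 'y' and stop
From A → c:
  - c is a terminal: add 'c' and stop

Collecting: FIRST(A) = { 'b', 'c', 'num', 'y' }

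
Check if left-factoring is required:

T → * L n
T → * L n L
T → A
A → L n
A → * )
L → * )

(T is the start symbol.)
Yes, T has productions with common prefix '* L n'

Left-factoring is needed when two productions for the same non-terminal
share a common prefix on the right-hand side.

Productions for T:
  T → * L n
  T → * L n L
  T → A
Productions for A:
  A → L n
  A → * )

Found common prefix '* L n' in productions for T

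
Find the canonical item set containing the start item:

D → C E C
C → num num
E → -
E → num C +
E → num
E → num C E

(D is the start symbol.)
{ [C → . num num], [D → . C E C], [D' → . D] }

First, augment the grammar with D' → D
I₀ = CLOSURE({ [D' → . D] }):
  [D' → . D] has the dot before D: add [D → . C E C]
  [D → . C E C] has the dot before C: add [C → . num num]
No further items can be added.

I₀ = { [C → . num num], [D → . C E C], [D' → . D] }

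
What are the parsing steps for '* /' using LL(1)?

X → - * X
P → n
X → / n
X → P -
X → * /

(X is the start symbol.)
LL(1) parsing maintains a stack (initially the start symbol over $) and the input. At each step: if the stack top is a terminal, match it against the current input token; if it is a non-terminal N, replace it with the RHS of M[N, lookahead] (the unique production whose predict set contains the lookahead).

Stack is shown with the top on the left.

Stack  Input  Action
--------------------
X $    * / $  output X → * /
* / $  * / $  match '*'
/ $    / $    match '/'
$      $      accept

The string is accepted.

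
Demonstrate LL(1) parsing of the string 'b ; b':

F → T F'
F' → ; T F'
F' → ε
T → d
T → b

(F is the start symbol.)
LL(1) parsing maintains a stack (initially the start symbol over $) and the input. At each step: if the stack top is a terminal, match it against the current input token; if it is a non-terminal N, replace it with the RHS of M[N, lookahead] (the unique production whose predict set contains the lookahead).

Stack is shown with the top on the left.

Stack     Input    Action
-------------------------
F $       b ; b $  output F → T F'
T F' $    b ; b $  output T → b
b F' $    b ; b $  match 'b'
F' $      ; b $    output F' → ; T F'
; T F' $  ; b $    match ';'
T F' $    b $      output T → b
b F' $    b $      match 'b'
F' $      $        output F' → ε
$         $        accept

The string is accepted.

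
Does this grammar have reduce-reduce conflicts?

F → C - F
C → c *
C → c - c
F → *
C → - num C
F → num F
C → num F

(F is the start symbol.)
Augment with F' → F and build the canonical LR(0) collection (I0 = CLOSURE({[F' → . F]}), then GOTO on every symbol after a dot until no new states appear). It has 17 states:
  I0: { [C → . - num C], [C → . c *], [C → . c - c], [C → . num F], [F → . *], [F → . C - F], [F → . num F], [F' → . F] }  — shift
  I1: { [F → * .] }  — reduce
  I2: { [C → - . num C] }  — shift
  I3: { [F → C . - F] }  — shift
  I4: { [F' → F .] }  — accept
  I5: { [C → c . *], [C → c . - c] }  — shift
  I6: { [C → . - num C], [C → . c *], [C → . c - c], [C → . num F], [C → num . F], [F → . *], [F → . C - F], [F → . num F], [F → num . F] }  — shift
  I7: { [C → num F .], [F → num F .] }  — 2 reduces
  I8: { [C → c * .] }  — reduce
  I9: { [C → c - . c] }  — shift
  I10: { [C → c - c .] }  — reduce
  I11: { [C → . - num C], [C → . c *], [C → . c - c], [C → . num F], [F → . *], [F → . C - F], [F → . num F], [F → C - . F] }  — shift
  I12: { [F → C - F .] }  — reduce
  I13: { [C → - num . C], [C → . - num C], [C → . c *], [C → . c - c], [C → . num F] }  — shift
  I14: { [C → - num C .] }  — reduce
  I15: { [C → . - num C], [C → . c *], [C → . c - c], [C → . num F], [C → num . F], [F → . *], [F → . C - F], [F → . num F] }  — shift
  I16: { [C → num F .] }  — reduce

I7 contains complete items [C → num F .], [F → num F .] — reduce-reduce conflict.

Answer: Yes — I7: [C → num F .] vs [F → num F .]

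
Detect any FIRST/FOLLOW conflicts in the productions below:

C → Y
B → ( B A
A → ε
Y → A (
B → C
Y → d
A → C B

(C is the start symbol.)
A FIRST/FOLLOW conflict occurs when a non-terminal N has a nullable alternative N → β (β ⇒* ε) and another alternative N → α with FIRST(α) ∩ FOLLOW(N) ≠ ∅: on such a lookahead the parser cannot decide between expanding α and letting N vanish via β.

Nullable non-terminals: A.
FIRST sets used below: FIRST(C) = { '(', 'd' }

A: nullable alternative(s) A → ε; FOLLOW(A) = { '(', 'd' }
  A → ε: FIRST \ {ε} = { } — this is the only nullable alternative, skip
  A → C B: FIRST \ {ε} = { '(', 'd' } — overlaps FOLLOW(A) on { '(', 'd' }: CONFLICT

B, C, Y have no nullable alternative, so no FIRST/FOLLOW check is needed there.

So the grammar has 1 FIRST/FOLLOW conflict (marked CONFLICT above).

Answer: Yes. A → C B with FOLLOW(A) on { '(', 'd' }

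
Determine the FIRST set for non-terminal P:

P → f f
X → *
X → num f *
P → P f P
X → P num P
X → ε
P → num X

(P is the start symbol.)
{ 'f', 'num' }

From P → f f:
  - f is a terminal: add 'f' and stop
From P → P f P:
  - P is the symbol being defined: contributes nothing new
    P is not nullable, so stop
From P → num X:
  - num is a terminal: add 'num' and stop

Collecting: FIRST(P) = { 'f', 'num' }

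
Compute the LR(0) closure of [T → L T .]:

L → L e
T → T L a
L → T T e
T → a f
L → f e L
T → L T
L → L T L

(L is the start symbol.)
To compute CLOSURE, for each item [A → α.Bβ] where B is a non-terminal, add [B → .γ] for all productions B → γ; repeat for the newly added items until nothing changes.

Start with: [T → L T .]
The dot is at the end, so nothing is added.

CLOSURE = { [T → L T .] }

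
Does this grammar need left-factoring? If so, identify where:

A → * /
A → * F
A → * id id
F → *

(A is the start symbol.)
Left-factoring is needed when two productions for the same non-terminal
share a common prefix on the right-hand side.

Productions for A:
  A → * /
  A → * F
  A → * id id

Found common prefix '*' in productions for A

Answer: Yes, A has productions with common prefix '*'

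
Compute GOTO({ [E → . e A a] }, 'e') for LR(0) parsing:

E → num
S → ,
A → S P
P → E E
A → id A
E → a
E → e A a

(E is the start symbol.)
GOTO(I, 'e') = CLOSURE({ [A → αX.β] : [A → α.Xβ] ∈ I, X = 'e' })

Items with dot before 'e', with the dot advanced:
  [E → . e A a] → [E → e . A a]
Closure of the advanced items:
  [E → e . A a] has the dot before A: add [A → . S P], [A → . id A]
  [A → . S P] has the dot before S: add [S → . ,]

GOTO = { [A → . S P], [A → . id A], [E → e . A a], [S → . ,] }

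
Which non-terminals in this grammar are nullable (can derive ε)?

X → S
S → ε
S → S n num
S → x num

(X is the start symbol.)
A non-terminal is nullable if it can derive ε (the empty string): either it has an ε-production, or it has a production whose right-hand side consists entirely of nullable non-terminals.

ε-productions: S → ε
So S is immediately nullable.
X → S: every symbol on the right is nullable, so X is nullable too.
Every non-terminal is now nullable.
Nullable = { 'S', 'X' }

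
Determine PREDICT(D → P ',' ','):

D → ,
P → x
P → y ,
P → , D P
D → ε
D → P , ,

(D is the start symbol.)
{ ',', 'x', 'y' }

PREDICT(D → P ',' ',') = (FIRST(RHS) \ {ε}) ∪ (FOLLOW(D) if ε ∈ FIRST(RHS), i.e. RHS ⇒* ε)
FIRST(P) = { ',', 'x', 'y' }
FIRST(P ',' ',') = { ',', 'x', 'y' }
ε ∉ FIRST(P ',' ','), so FOLLOW(D) is not added.
PREDICT(D → P ',' ',') = { ',', 'x', 'y' }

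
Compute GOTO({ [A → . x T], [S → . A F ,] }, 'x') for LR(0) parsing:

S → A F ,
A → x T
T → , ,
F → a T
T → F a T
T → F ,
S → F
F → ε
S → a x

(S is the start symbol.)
{ [A → x . T], [F → . a T], [F → .], [T → . , ,], [T → . F ,], [T → . F a T] }

GOTO(I, 'x') = CLOSURE({ [A → αX.β] : [A → α.Xβ] ∈ I, X = 'x' })

Items with dot before 'x', with the dot advanced:
  [A → . x T] → [A → x . T]
Closure of the advanced items:
  [A → x . T] has the dot before T: add [T → . , ,], [T → . F a T], [T → . F ,]
  [T → . F a T] has the dot before F: add [F → . a T], [F → .]

GOTO = { [A → x . T], [F → . a T], [F → .], [T → . , ,], [T → . F ,], [T → . F a T] }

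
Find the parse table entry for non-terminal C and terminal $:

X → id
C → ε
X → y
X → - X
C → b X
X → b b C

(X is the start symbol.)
To find M[C, $], we find productions for C where $ is in the predict set (PREDICT(N → α) = (FIRST(α) \ {ε}) ∪ (FOLLOW(N) if α ⇒* ε)).

Relevant sets:
  FOLLOW(C) = { $ }

C → ε: PREDICT = { $ }
  $ is in predict set, so this production goes in M[C, $]
C → b X: PREDICT = { 'b' }

M[C, $] = C → ε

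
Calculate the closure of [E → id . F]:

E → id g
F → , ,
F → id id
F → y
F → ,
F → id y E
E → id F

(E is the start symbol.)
{ [E → id . F], [F → . , ,], [F → . ,], [F → . id id], [F → . id y E], [F → . y] }

To compute CLOSURE, for each item [A → α.Bβ] where B is a non-terminal, add [B → .γ] for all productions B → γ; repeat for the newly added items until nothing changes.

Start with: [E → id . F]
  [E → id . F] has the dot before F: add [F → . , ,], [F → . id id], [F → . y], [F → . ,], [F → . id y E]
No further items can be added.

CLOSURE = { [E → id . F], [F → . , ,], [F → . ,], [F → . id id], [F → . id y E], [F → . y] }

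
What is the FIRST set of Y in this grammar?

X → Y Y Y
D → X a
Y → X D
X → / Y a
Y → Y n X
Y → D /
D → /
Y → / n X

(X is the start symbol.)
{ '/' }

FIRST sets of the other non-terminals involved (by the same procedure, iterated to a fixed point):
  FIRST(X) = { '/' }
  FIRST(D) = { '/' }

From Y → X D:
  - X is a non-terminal: add FIRST(X) \ {ε} = { '/' }
    X is not nullable, so stop
From Y → Y n X:
  - Y is the symbol being defined: contributes nothing new
    Y is not nullable, so stop
From Y → D /:
  - D is a non-terminal: add FIRST(D) \ {ε} = { '/' }
    D is not nullable, so stop
From Y → / n X:
  - '/' is a terminal: add '/' and stop

Collecting: FIRST(Y) = { '/' }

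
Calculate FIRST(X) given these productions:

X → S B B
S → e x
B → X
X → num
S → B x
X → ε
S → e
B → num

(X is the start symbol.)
{ 'e', 'num', 'x', ε }

FIRST sets of the other non-terminals involved (by the same procedure, iterated to a fixed point):
  FIRST(S) = { 'e', 'num', 'x' }

From X → S B B:
  - S is a non-terminal: add FIRST(S) \ {ε} = { 'e', 'num', 'x' }
    S is not nullable, so stop
From X → num:
  - num is a terminal: add 'num' and stop
From X → ε:
  - ε-production, so ε ∈ FIRST(X)

Collecting: FIRST(X) = { 'e', 'num', 'x', ε }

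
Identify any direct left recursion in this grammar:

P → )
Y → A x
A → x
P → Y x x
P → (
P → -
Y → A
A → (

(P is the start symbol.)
No direct left recursion

Direct left recursion occurs when N → N α for some non-terminal N (the right-hand side begins with the left-hand side itself).

P → ): starts with ')'
Y → A x: starts with A
A → x: starts with x
P → Y x x: starts with Y
P → (: starts with '('
P → -: starts with '-'
Y → A: starts with A
A → (: starts with '('

No direct left recursion found.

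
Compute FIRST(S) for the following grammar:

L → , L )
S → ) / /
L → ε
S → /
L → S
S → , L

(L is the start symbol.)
To compute FIRST(S), examine every production with S on the left-hand side, reading each right-hand side left to right until a non-nullable symbol is reached.

From S → ) / /:
  - ')' is a terminal: add ')' and stop
From S → /:
  - '/' is a terminal: add '/' and stop
From S → , L:
  - ',' is a terminal: add ',' and stop

Collecting: FIRST(S) = { ')', ',', '/' }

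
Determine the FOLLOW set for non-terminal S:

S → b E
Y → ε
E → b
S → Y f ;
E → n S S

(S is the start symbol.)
{ $, 'b', 'f' }

To compute FOLLOW(S), find every occurrence of S on a right-hand side N → α S β: add FIRST(β) \ {ε}, and if β is empty or nullable also add FOLLOW(N). Iterate to a fixed point.

S is the start symbol, so $ ∈ FOLLOW(S).
In E → n S S: S is followed by S, add FIRST(S) \ {ε} = { 'b', 'f' }
In E → n S S: S is at the end, add FOLLOW(E)

The FOLLOW sets referred to above (computed the same way, to a fixed point):
  FOLLOW(E) = { $, 'b', 'f' }

Taking the union: FOLLOW(S) = { $, 'b', 'f' }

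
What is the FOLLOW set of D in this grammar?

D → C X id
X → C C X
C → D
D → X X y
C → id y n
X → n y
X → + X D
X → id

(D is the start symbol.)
To compute FOLLOW(D), find every occurrence of D on a right-hand side N → α D β: add FIRST(β) \ {ε}, and if β is empty or nullable also add FOLLOW(N). Iterate to a fixed point.

D is the start symbol, so $ ∈ FOLLOW(D).
In C → D: D is at the end, add FOLLOW(C)
In X → + X D: D is at the end, add FOLLOW(X)

The FOLLOW sets referred to above (computed the same way, to a fixed point):
  FOLLOW(C) = { '+', 'id', 'n' }
  FOLLOW(X) = { '+', 'id', 'n', 'y' }

Taking the union: FOLLOW(D) = { $, '+', 'id', 'n', 'y' }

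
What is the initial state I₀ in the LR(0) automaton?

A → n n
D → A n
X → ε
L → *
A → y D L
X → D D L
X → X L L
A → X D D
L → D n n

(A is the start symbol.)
{ [A → . X D D], [A → . n n], [A → . y D L], [A' → . A], [D → . A n], [X → . D D L], [X → . X L L], [X → .] }

First, augment the grammar with A' → A
I₀ = CLOSURE({ [A' → . A] }):
  [A' → . A] has the dot before A: add [A → . n n], [A → . y D L], [A → . X D D]
  [A → . X D D] has the dot before X: add [X → .], [X → . D D L], [X → . X L L]
  [X → . D D L] has the dot before D: add [D → . A n]
No further items can be added.

I₀ = { [A → . X D D], [A → . n n], [A → . y D L], [A' → . A], [D → . A n], [X → . D D L], [X → . X L L], [X → .] }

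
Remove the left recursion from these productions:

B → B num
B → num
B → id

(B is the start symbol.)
B is directly left-recursive. The standard transformation for
  A → A α₁ | ... | A α_m | β₁ | ... | β_n
is
  A  → β₁ A' | ... | β_n A'
  A' → α₁ A' | ... | α_m A' | ε

B → num becomes B → num B'
B → id becomes B → id B'
B → B num becomes B' → num B'
Add B' → ε

Resulting grammar:
B → num B'
B → id B'
B' → num B'
B' → ε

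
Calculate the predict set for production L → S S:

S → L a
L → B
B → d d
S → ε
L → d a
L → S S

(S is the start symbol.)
PREDICT(L → S S) = (FIRST(RHS) \ {ε}) ∪ (FOLLOW(L) if ε ∈ FIRST(RHS), i.e. RHS ⇒* ε)
FIRST(S) = { 'a', 'd', ε }
FIRST(S S) = { 'a', 'd', ε }
ε ∈ FIRST(S S) (the right-hand side is nullable), so add FOLLOW(L) = { 'a' }
PREDICT(L → S S) = { 'a', 'd' }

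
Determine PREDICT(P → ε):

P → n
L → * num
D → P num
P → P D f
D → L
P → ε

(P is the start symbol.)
PREDICT(P → ε) = (FIRST(RHS) \ {ε}) ∪ (FOLLOW(P) if ε ∈ FIRST(RHS), i.e. RHS ⇒* ε)
The right-hand side is ε (FIRST(ε) = { ε }), so the predict set is FOLLOW(P) = { $, '*', 'n', 'num' }
PREDICT(P → ε) = { $, '*', 'n', 'num' }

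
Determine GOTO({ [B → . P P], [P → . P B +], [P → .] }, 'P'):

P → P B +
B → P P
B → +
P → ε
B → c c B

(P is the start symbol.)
GOTO(I, 'P') = CLOSURE({ [A → αX.β] : [A → α.Xβ] ∈ I, X = 'P' })

Items with dot before 'P', with the dot advanced:
  [B → . P P] → [B → P . P]
  [P → . P B +] → [P → P . B +]
Closure of the advanced items:
  [B → P . P] has the dot before P: add [P → . P B +], [P → .]
  [P → P . B +] has the dot before B: add [B → . P P], [B → . +], [B → . c c B]

GOTO = { [B → . +], [B → . P P], [B → . c c B], [B → P . P], [P → . P B +], [P → .], [P → P . B +] }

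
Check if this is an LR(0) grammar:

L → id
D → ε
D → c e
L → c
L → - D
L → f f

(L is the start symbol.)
A grammar is LR(0) if no state in the canonical LR(0) collection has:
  - both a shift item (dot before a terminal) and a complete item (shift-reduce conflict), or
  - two or more complete items (reduce-reduce conflict; the accept item [L' → L .] counts as a complete item here).

Augment with L' → L and build the canonical LR(0) collection (I0 = CLOSURE({[L' → . L]}), then GOTO on every symbol after a dot until no new states appear). It has 10 states:
  I0: { [L → . - D], [L → . c], [L → . f f], [L → . id], [L' → . L] }  — shift
  I1: { [D → . c e], [D → .], [L → - . D] }  — shift, reduce
  I2: { [L' → L .] }  — accept
  I3: { [L → c .] }  — reduce
  I4: { [L → f . f] }  — shift
  I5: { [L → id .] }  — reduce
  I6: { [L → f f .] }  — reduce
  I7: { [L → - D .] }  — reduce
  I8: { [D → c . e] }  — shift
  I9: { [D → c e .] }  — reduce

Conflict in state I1:
  Shift-reduce conflict between [D → .] and [D → . c e]
So the grammar is NOT LR(0).

Answer: No. Shift-reduce conflict between [D → .] and [D → . c e]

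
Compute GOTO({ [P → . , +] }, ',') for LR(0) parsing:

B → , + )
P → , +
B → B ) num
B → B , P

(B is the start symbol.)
GOTO(I, ',') = CLOSURE({ [A → αX.β] : [A → α.Xβ] ∈ I, X = ',' })

Items with dot before ',', with the dot advanced:
  [P → . , +] → [P → , . +]
Closure adds nothing (no advanced item has the dot before a non-terminal).

GOTO = { [P → , . +] }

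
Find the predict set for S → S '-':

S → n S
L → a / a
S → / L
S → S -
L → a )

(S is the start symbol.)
{ '/', 'n' }

PREDICT(S → S '-') = (FIRST(RHS) \ {ε}) ∪ (FOLLOW(S) if ε ∈ FIRST(RHS), i.e. RHS ⇒* ε)
FIRST(S) = { '/', 'n' }
FIRST(S '-') = { '/', 'n' }
ε ∉ FIRST(S '-'), so FOLLOW(S) is not added.
PREDICT(S → S '-') = { '/', 'n' }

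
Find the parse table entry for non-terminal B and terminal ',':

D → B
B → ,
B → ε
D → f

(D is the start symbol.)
To find M[B, ','], we find productions for B where ',' is in the predict set (PREDICT(N → α) = (FIRST(α) \ {ε}) ∪ (FOLLOW(N) if α ⇒* ε)).

Relevant sets:
  FOLLOW(B) = { $ }

B → ,: PREDICT = { ',' }
  ',' is in predict set, so this production goes in M[B, ',']
B → ε: PREDICT = { $ }

M[B, ','] = B → ,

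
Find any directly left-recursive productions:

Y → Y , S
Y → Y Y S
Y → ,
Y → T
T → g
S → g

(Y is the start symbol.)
Yes, Y is left-recursive

Direct left recursion occurs when N → N α for some non-terminal N (the right-hand side begins with the left-hand side itself).

Y → Y , S: LEFT RECURSIVE (starts with Y)
Y → Y Y S: LEFT RECURSIVE (starts with Y)
Y → ,: starts with ','
Y → T: starts with T
T → g: starts with g
S → g: starts with g

The grammar has direct left recursion on: Y.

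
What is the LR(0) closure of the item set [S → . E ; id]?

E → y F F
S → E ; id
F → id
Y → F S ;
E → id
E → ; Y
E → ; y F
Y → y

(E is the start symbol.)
To compute CLOSURE, for each item [A → α.Bβ] where B is a non-terminal, add [B → .γ] for all productions B → γ; repeat for the newly added items until nothing changes.

Start with: [S → . E ; id]
  [S → . E ; id] has the dot before E: add [E → . y F F], [E → . id], [E → . ; Y], [E → . ; y F]
No further items can be added.

CLOSURE = { [E → . ; Y], [E → . ; y F], [E → . id], [E → . y F F], [S → . E ; id] }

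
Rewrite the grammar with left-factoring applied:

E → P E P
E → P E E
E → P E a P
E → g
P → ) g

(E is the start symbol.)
E → P E E'
E' → P
E' → E
E' → a P
E → g
P → ) g

Left-factoring transforms A → αβ₁ | αβ₂ into A → αA' and A' → β₁ | β₂
(α is the longest common prefix among the alternatives). Repeat until
no nonterminal has two alternatives with a common prefix.

Round 1: E has alternatives sharing prefix 'P E'. Introduce E': E → P E E'
  Add: E' → P
  Add: E' → E
  Add: E' → a P

No remaining common prefixes — done.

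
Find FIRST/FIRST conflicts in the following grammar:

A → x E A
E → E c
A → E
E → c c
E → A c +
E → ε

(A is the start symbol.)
A FIRST/FIRST conflict occurs when two productions N → α and N → β for the same non-terminal have FIRST(α) ∩ FIRST(β) ≠ ∅ (with ε ∈ FIRST of a nullable right-hand side, so two nullable alternatives also conflict).

FIRST sets of the non-terminals at (or reachable through a nullable prefix from) the front of some alternative:
  FIRST(E) = { 'c', 'x', ε }
  FIRST(A) = { 'c', 'x', ε }

Productions for A:
  A → x E A: FIRST = { 'x' }
  A → E: FIRST = { 'c', 'x', ε }
Productions for E:
  E → E c: FIRST = { 'c', 'x' }
  E → c c: FIRST = { 'c' }
  E → A c +: FIRST = { 'c', 'x' }
  E → ε: FIRST = { ε }

Conflict for A: A → x E A and A → E
  Overlap: { 'x' }
Conflict for E: E → E c and E → c c
  Overlap: { 'c' }
Conflict for E: E → E c and E → A c +
  Overlap: { 'c', 'x' }
Conflict for E: E → c c and E → A c +
  Overlap: { 'c' }

Answer: Yes. A → x E A / A → E on { 'x' }; E → E c / E → c c on { 'c' }; E → E c / E → A c '+' on { 'c', 'x' }; E → c c / E → A c '+' on { 'c' }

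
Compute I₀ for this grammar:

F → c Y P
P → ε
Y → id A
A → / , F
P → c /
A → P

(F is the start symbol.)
{ [F → . c Y P], [F' → . F] }

First, augment the grammar with F' → F
I₀ = CLOSURE({ [F' → . F] }):
  [F' → . F] has the dot before F: add [F → . c Y P]
No further items can be added.

I₀ = { [F → . c Y P], [F' → . F] }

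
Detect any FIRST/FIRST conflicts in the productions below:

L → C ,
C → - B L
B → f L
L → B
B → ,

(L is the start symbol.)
No FIRST/FIRST conflicts.

A FIRST/FIRST conflict occurs when two productions N → α and N → β for the same non-terminal have FIRST(α) ∩ FIRST(β) ≠ ∅ (with ε ∈ FIRST of a nullable right-hand side, so two nullable alternatives also conflict).

FIRST sets of the non-terminals at (or reachable through a nullable prefix from) the front of some alternative:
  FIRST(C) = { '-' }
  FIRST(B) = { ',', 'f' }

Productions for L:
  L → C ,: FIRST = { '-' }
  L → B: FIRST = { ',', 'f' }
Productions for B:
  B → f L: FIRST = { 'f' }
  B → ,: FIRST = { ',' }
C has only one production, so no FIRST/FIRST conflict is possible there.

All alternatives of each non-terminal have pairwise disjoint FIRST sets.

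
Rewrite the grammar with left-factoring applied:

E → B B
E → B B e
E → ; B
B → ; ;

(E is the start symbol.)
Left-factoring transforms A → αβ₁ | αβ₂ into A → αA' and A' → β₁ | β₂
(α is the longest common prefix among the alternatives). Repeat until
no nonterminal has two alternatives with a common prefix.

Round 1: E has alternatives sharing prefix 'B B'. Introduce E': E → B B E'
  Add: E' → ε
  Add: E' → e

No remaining common prefixes — done.

Resulting grammar:
E → B B E'
E' → ε
E' → e
E → ; B
B → ; ;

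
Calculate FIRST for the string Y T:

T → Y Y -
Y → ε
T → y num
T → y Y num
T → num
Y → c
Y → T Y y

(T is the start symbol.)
FIRST sets of the non-terminals involved (from the grammar, by fixed-point iteration):
  FIRST(Y) = { '-', 'c', 'num', 'y', ε }
  FIRST(T) = { '-', 'c', 'num', 'y' }

To compute FIRST(Y T), process the symbols left to right:
Symbol Y is a non-terminal. Add FIRST(Y) \ {ε} = { '-', 'c', 'num', 'y' }
Y is nullable (ε ∈ FIRST(Y)), continue to the next symbol.
Symbol T is a non-terminal. Add FIRST(T) \ {ε} = { '-', 'c', 'num', 'y' }
T is not nullable (ε ∉ FIRST(T)), so stop here.
FIRST(Y T) = { '-', 'c', 'num', 'y' }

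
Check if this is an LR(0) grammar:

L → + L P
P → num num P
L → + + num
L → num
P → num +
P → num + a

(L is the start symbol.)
No. Shift-reduce conflict between [P → num + .] and [P → num + . a]

A grammar is LR(0) if no state in the canonical LR(0) collection has:
  - both a shift item (dot before a terminal) and a complete item (shift-reduce conflict), or
  - two or more complete items (reduce-reduce conflict; the accept item [L' → L .] counts as a complete item here).

Augment with L' → L and build the canonical LR(0) collection (I0 = CLOSURE({[L' → . L]}), then GOTO on every symbol after a dot until no new states appear). It has 13 states:
  I0: { [L → . + + num], [L → . + L P], [L → . num], [L' → . L] }  — shift
  I1: { [L → + . + num], [L → + . L P], [L → . + + num], [L → . + L P], [L → . num] }  — shift
  I2: { [L' → L .] }  — accept
  I3: { [L → num .] }  — reduce
  I4: { [L → + + . num], [L → + . + num], [L → + . L P], [L → . + + num], [L → . + L P], [L → . num] }  — shift
  I5: { [L → + L . P], [P → . num + a], [P → . num +], [P → . num num P] }  — shift
  I6: { [L → + L P .] }  — reduce
  I7: { [P → num . + a], [P → num . +], [P → num . num P] }  — shift
  I8: { [P → num + . a], [P → num + .] }  — shift, reduce
  I9: { [P → . num + a], [P → . num +], [P → . num num P], [P → num num . P] }  — shift
  I10: { [P → num num P .] }  — reduce
  I11: { [P → num + a .] }  — reduce
  I12: { [L → + + num .], [L → num .] }  — 2 reduces

Conflict in state I8:
  Shift-reduce conflict between [P → num + .] and [P → num + . a]
So the grammar is NOT LR(0).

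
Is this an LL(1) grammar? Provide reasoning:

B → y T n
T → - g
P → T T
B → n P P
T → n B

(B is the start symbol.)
Yes, the grammar is LL(1).

A grammar is LL(1) if for each non-terminal N with multiple productions, the predict sets of those productions are pairwise disjoint, where PREDICT(N → α) = (FIRST(α) \ {ε}) ∪ (FOLLOW(N) if α ⇒* ε).

For B:
  PREDICT(B → y T n) = { 'y' }
  PREDICT(B → n P P) = { 'n' }
For T:
  PREDICT(T → '-' g) = { '-' }
  PREDICT(T → n B) = { 'n' }
P has a single production, so nothing to check there.

All predict sets are disjoint. The grammar IS LL(1).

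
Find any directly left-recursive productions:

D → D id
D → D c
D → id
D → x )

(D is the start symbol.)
Yes, D is left-recursive

Direct left recursion occurs when N → N α for some non-terminal N (the right-hand side begins with the left-hand side itself).

D → D id: LEFT RECURSIVE (starts with D)
D → D c: LEFT RECURSIVE (starts with D)
D → id: starts with id
D → x ): starts with x

The grammar has direct left recursion on: D.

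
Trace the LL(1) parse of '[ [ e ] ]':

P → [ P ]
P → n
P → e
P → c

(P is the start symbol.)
LL(1) parsing maintains a stack (initially the start symbol over $) and the input. At each step: if the stack top is a terminal, match it against the current input token; if it is a non-terminal N, replace it with the RHS of M[N, lookahead] (the unique production whose predict set contains the lookahead).

Stack is shown with the top on the left.

Stack      Input        Action
------------------------------
P $        [ [ e ] ] $  output P → [ P ]
[ P ] $    [ [ e ] ] $  match '['
P ] $      [ e ] ] $    output P → [ P ]
[ P ] ] $  [ e ] ] $    match '['
P ] ] $    e ] ] $      output P → e
e ] ] $    e ] ] $      match 'e'
] ] $      ] ] $        match ']'
] $        ] $          match ']'
$          $            accept

The string is accepted.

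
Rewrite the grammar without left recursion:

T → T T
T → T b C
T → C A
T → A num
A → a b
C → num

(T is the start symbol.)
T is directly left-recursive. The standard transformation for
  A → A α₁ | ... | A α_m | β₁ | ... | β_n
is
  A  → β₁ A' | ... | β_n A'
  A' → α₁ A' | ... | α_m A' | ε

T → C A becomes T → C A T'
T → A num becomes T → A num T'
T → T T becomes T' → T T'
T → T b C becomes T' → b C T'
Add T' → ε

Productions for other non-terminals are unchanged:
  A → a b
  C → num

Resulting grammar:
T → C A T'
T → A num T'
T' → T T'
T' → b C T'
T' → ε
A → a b
C → num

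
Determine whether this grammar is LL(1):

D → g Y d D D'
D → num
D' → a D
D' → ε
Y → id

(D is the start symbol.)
Relevant sets:
  FOLLOW(D') = { $, 'a' }

For D:
  PREDICT(D → g Y d D D') = { 'g' }
  PREDICT(D → num) = { 'num' }
For D':
  PREDICT(D' → a D) = { 'a' }
  PREDICT(D' → ε) = { $, 'a' }
Y has a single production, so nothing to check there.

Conflict found: Predict set conflict for D': { 'a' }
The grammar is NOT LL(1).

Answer: No. Predict set conflict for D': { 'a' }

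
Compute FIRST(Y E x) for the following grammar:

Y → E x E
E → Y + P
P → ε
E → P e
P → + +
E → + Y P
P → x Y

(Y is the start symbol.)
{ '+', 'e', 'x' }

FIRST sets of the non-terminals involved (from the grammar, by fixed-point iteration):
  FIRST(Y) = { '+', 'e', 'x' }

To compute FIRST(Y E x), process the symbols left to right:
Symbol Y is a non-terminal. Add FIRST(Y) \ {ε} = { '+', 'e', 'x' }
Y is not nullable (ε ∉ FIRST(Y)), so stop here.
FIRST(Y E x) = { '+', 'e', 'x' }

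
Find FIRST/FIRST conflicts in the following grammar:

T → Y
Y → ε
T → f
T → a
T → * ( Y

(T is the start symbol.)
A FIRST/FIRST conflict occurs when two productions N → α and N → β for the same non-terminal have FIRST(α) ∩ FIRST(β) ≠ ∅ (with ε ∈ FIRST of a nullable right-hand side, so two nullable alternatives also conflict).

FIRST sets of the non-terminals at (or reachable through a nullable prefix from) the front of some alternative:
  FIRST(Y) = { ε }

Productions for T:
  T → Y: FIRST = { ε }
  T → f: FIRST = { 'f' }
  T → a: FIRST = { 'a' }
  T → * ( Y: FIRST = { '*' }
Y has only one production, so no FIRST/FIRST conflict is possible there.

All alternatives of each non-terminal have pairwise disjoint FIRST sets.

Answer: No FIRST/FIRST conflicts.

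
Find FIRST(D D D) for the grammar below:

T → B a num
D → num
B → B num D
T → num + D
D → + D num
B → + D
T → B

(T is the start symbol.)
FIRST sets of the non-terminals involved (from the grammar, by fixed-point iteration):
  FIRST(D) = { '+', 'num' }

To compute FIRST(D D D), process the symbols left to right:
Symbol D is a non-terminal. Add FIRST(D) \ {ε} = { '+', 'num' }
D is not nullable (ε ∉ FIRST(D)), so stop here.
FIRST(D D D) = { '+', 'num' }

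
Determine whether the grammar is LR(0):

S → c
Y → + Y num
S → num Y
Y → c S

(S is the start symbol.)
Yes, the grammar is LR(0)

A grammar is LR(0) if no state in the canonical LR(0) collection has:
  - both a shift item (dot before a terminal) and a complete item (shift-reduce conflict), or
  - two or more complete items (reduce-reduce conflict; the accept item [S' → S .] counts as a complete item here).

Augment with S' → S and build the canonical LR(0) collection (I0 = CLOSURE({[S' → . S]}), then GOTO on every symbol after a dot until no new states appear). It has 10 states:
  I0: { [S → . c], [S → . num Y], [S' → . S] }  — shift
  I1: { [S' → S .] }  — accept
  I2: { [S → c .] }  — reduce
  I3: { [S → num . Y], [Y → . + Y num], [Y → . c S] }  — shift
  I4: { [Y → + . Y num], [Y → . + Y num], [Y → . c S] }  — shift
  I5: { [S → num Y .] }  — reduce
  I6: { [S → . c], [S → . num Y], [Y → c . S] }  — shift
  I7: { [Y → c S .] }  — reduce
  I8: { [Y → + Y . num] }  — shift
  I9: { [Y → + Y num .] }  — reduce

Every state is either a pure shift/goto state or contains exactly one complete item and nothing to shift — no conflicts. The grammar is LR(0).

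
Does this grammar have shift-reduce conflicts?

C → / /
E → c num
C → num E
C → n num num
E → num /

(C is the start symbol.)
A shift-reduce conflict occurs when an LR(0) state has both:
  - a complete (reduce) item [A → α .] (dot at the end), and
  - a shift item [B → β . c γ] (dot before a terminal).

Augment with C' → C and build the canonical LR(0) collection (I0 = CLOSURE({[C' → . C]}), then GOTO on every symbol after a dot until no new states appear). It has 13 states:
  I0: { [C → . / /], [C → . n num num], [C → . num E], [C' → . C] }  — shift
  I1: { [C → / . /] }  — shift
  I2: { [C' → C .] }  — accept
  I3: { [C → n . num num] }  — shift
  I4: { [C → num . E], [E → . c num], [E → . num /] }  — shift
  I5: { [C → num E .] }  — reduce
  I6: { [E → c . num] }  — shift
  I7: { [E → num . /] }  — shift
  I8: { [E → num / .] }  — reduce
  I9: { [E → c num .] }  — reduce
  I10: { [C → n num . num] }  — shift
  I11: { [C → n num num .] }  — reduce
  I12: { [C → / / .] }  — reduce

No state contains both a complete item and a shift item.

Answer: No shift-reduce conflicts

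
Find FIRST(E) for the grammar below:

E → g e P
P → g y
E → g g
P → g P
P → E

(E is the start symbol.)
{ 'g' }

To compute FIRST(E), examine every production with E on the left-hand side, reading each right-hand side left to right until a non-nullable symbol is reached.

From E → g e P:
  - g is a terminal: add 'g' and stop
From E → g g:
  - g is a terminal: add 'g' and stop

Collecting: FIRST(E) = { 'g' }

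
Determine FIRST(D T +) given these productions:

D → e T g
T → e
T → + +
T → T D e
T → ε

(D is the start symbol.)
FIRST sets of the non-terminals involved (from the grammar, by fixed-point iteration):
  FIRST(D) = { 'e' }

To compute FIRST(D T +), process the symbols left to right:
Symbol D is a non-terminal. Add FIRST(D) \ {ε} = { 'e' }
D is not nullable (ε ∉ FIRST(D)), so stop here.
FIRST(D T +) = { 'e' }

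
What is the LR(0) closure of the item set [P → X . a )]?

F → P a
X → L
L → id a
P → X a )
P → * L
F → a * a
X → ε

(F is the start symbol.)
Start with: [P → X . a )]
The dot precedes the terminal a, so nothing is added.

CLOSURE = { [P → X . a )] }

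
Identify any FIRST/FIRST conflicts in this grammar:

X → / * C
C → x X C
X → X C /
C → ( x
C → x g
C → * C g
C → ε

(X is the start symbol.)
Yes. X → '/' '*' C / X → X C '/' on { '/' }; C → x X C / C → x g on { 'x' }

FIRST sets of the non-terminals at (or reachable through a nullable prefix from) the front of some alternative:
  FIRST(X) = { '/' }

Productions for X:
  X → / * C: FIRST = { '/' }
  X → X C /: FIRST = { '/' }
Productions for C:
  C → x X C: FIRST = { 'x' }
  C → ( x: FIRST = { '(' }
  C → x g: FIRST = { 'x' }
  C → * C g: FIRST = { '*' }
  C → ε: FIRST = { ε }

Conflict for X: X → / * C and X → X C /
  Overlap: { '/' }
Conflict for C: C → x X C and C → x g
  Overlap: { 'x' }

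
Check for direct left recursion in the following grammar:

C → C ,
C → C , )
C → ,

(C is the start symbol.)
C → C ,: LEFT RECURSIVE (starts with C)
C → C , ): LEFT RECURSIVE (starts with C)
C → ,: starts with ','

The grammar has direct left recursion on: C.

Answer: Yes, C is left-recursive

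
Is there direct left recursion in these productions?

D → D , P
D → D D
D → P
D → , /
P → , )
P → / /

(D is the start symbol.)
Yes, D is left-recursive

D → D , P: LEFT RECURSIVE (starts with D)
D → D D: LEFT RECURSIVE (starts with D)
D → P: starts with P
D → , /: starts with ','
P → , ): starts with ','
P → / /: starts with '/'

The grammar has direct left recursion on: D.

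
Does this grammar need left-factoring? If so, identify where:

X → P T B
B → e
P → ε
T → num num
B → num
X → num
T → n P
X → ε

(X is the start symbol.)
No, left-factoring is not needed

Left-factoring is needed when two productions for the same non-terminal
share a common prefix on the right-hand side.

Productions for X:
  X → P T B
  X → num
  X → ε
Productions for B:
  B → e
  B → num
Productions for T:
  T → num num
  T → n P

No common prefixes found.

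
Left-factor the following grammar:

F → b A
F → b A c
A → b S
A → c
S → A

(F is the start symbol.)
F → b A F'
F' → ε
F' → c
A → b S
A → c
S → A

Left-factoring transforms A → αβ₁ | αβ₂ into A → αA' and A' → β₁ | β₂
(α is the longest common prefix among the alternatives). Repeat until
no nonterminal has two alternatives with a common prefix.

Round 1: F has alternatives sharing prefix 'b A'. Introduce F': F → b A F'
  Add: F' → ε
  Add: F' → c

No remaining common prefixes — done.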